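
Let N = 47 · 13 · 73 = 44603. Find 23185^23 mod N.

Mod 47: 23185 ≡ 14; 14^23 ≡ 1 (mod 47).
Mod 13: 23185 ≡ 6; by Fermat, exponent reduces to 23 mod 12 = 11; 6^11 ≡ 11 (mod 13).
Mod 73: 23185 ≡ 44; 44^23 ≡ 28 (mod 73).
Combine by CRT: x ≡ 1 (mod 47), x ≡ 11 (mod 13), x ≡ 28 (mod 73) ⇒ x ≡ 10905 (mod 44603).

10905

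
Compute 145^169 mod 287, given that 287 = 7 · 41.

Mod 7: 145 ≡ 5; by Fermat, exponent reduces to 169 mod 6 = 1; 5^1 ≡ 5 (mod 7).
Mod 41: 145 ≡ 22; by Fermat, exponent reduces to 169 mod 40 = 9; 22^9 ≡ 35 (mod 41).
Combine by CRT: x ≡ 5 (mod 7), x ≡ 35 (mod 41) ⇒ x ≡ 117 (mod 287).

117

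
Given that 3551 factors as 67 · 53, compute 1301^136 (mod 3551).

2678

Mod 67: 1301 ≡ 28; by Fermat, exponent reduces to 136 mod 66 = 4; 28^4 ≡ 65 (mod 67).
Mod 53: 1301 ≡ 29; by Fermat, exponent reduces to 136 mod 52 = 32; 29^32 ≡ 28 (mod 53).
Combine by CRT: x ≡ 65 (mod 67), x ≡ 28 (mod 53) ⇒ x ≡ 2678 (mod 3551).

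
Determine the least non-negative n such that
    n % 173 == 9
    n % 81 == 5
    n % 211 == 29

The moduli are pairwise coprime; M = 173·81·211 = 2956743.
M/173 = 17091; 17091 ≡ 137 (mod 173); 137·24 ≡ 1, so inverse 24.
M/81 = 36503; 36503 ≡ 53 (mod 81); 53·26 ≡ 1, so inverse 26.
M/211 = 14013; 14013 ≡ 87 (mod 211); 87·114 ≡ 1, so inverse 114.
n ≡ 9·17091·24 + 5·36503·26 + 29·14013·114 = 54764024.
54764024 mod 2956743 = 1542650.

1542650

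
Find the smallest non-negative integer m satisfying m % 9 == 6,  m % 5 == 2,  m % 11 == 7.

447

From m ≡ 6 (mod 9) write m = 6 + 9t. Substituting into m ≡ 2 (mod 5) gives 9t ≡ 1 (mod 5), and since 4⁻¹ ≡ 4 (mod 5), t ≡ 4. Hence m ≡ 6 + 9·4 = 42 (mod 45).
From m ≡ 42 (mod 45) write m = 42 + 45t. Substituting into m ≡ 7 (mod 11) gives 45t ≡ 9 (mod 11), and since 1⁻¹ ≡ 1 (mod 11), t ≡ 9. Hence m ≡ 42 + 45·9 = 447 (mod 495).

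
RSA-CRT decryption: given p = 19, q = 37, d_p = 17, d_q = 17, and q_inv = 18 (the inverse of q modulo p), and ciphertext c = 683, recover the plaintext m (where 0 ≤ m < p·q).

m₁ = c^(d_p) mod p: c ≡ 18 (mod 19), and 18^17 mod 19 = 18.
m₂ = c^(d_q) mod q: c ≡ 17 (mod 37), and 17^17 mod 37 = 13.
h = q_inv·(m₁ − m₂) mod p = 18·(18 − 13) mod 19 = 14.
m = m₂ + h·q = 13 + 14·37 = 531.

531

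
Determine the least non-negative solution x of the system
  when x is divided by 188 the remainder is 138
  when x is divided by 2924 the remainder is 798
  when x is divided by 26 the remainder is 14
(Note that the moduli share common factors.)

1456950

gcd(188, 2924) = 4 and 4 | (798 − 138), so the pair is consistent; merging gives x ≡ 82670 (mod 137428), where 137428 = lcm(188, 2924).
gcd(137428, 26) = 2 and 2 | (14 − 82670), so the pair is consistent; merging gives x ≡ 1456950 (mod 1786564), where 1786564 = lcm(137428, 26).
The solution is unique modulo lcm(188, 2924, 26) = 1786564.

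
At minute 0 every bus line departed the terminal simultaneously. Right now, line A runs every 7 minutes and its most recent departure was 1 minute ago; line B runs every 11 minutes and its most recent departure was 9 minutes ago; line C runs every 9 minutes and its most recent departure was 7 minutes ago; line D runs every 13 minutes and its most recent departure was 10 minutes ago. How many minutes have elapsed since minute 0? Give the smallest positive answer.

7225

The moduli are pairwise coprime; N = 7·11·9·13 = 9009.
N/7 = 1287; 1287 ≡ 6 (mod 7); 6·6 ≡ 1, so inverse 6.
N/11 = 819; 819 ≡ 5 (mod 11); 5·9 ≡ 1, so inverse 9.
N/9 = 1001; 1001 ≡ 2 (mod 9); 2·5 ≡ 1, so inverse 5.
N/13 = 693; 693 ≡ 4 (mod 13); 4·10 ≡ 1, so inverse 10.
t ≡ 1·1287·6 + 9·819·9 + 7·1001·5 + 10·693·10 = 178396.
178396 mod 9009 = 7225.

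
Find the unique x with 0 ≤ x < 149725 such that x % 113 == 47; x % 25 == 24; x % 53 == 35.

68299

From x ≡ 47 (mod 113) write x = 47 + 113t. Substituting into x ≡ 24 (mod 25) gives 113t ≡ 2 (mod 25), and since 13⁻¹ ≡ 2 (mod 25), t ≡ 4. Hence x ≡ 47 + 113·4 = 499 (mod 2825).
From x ≡ 499 (mod 2825) write x = 499 + 2825t. Substituting into x ≡ 35 (mod 53) gives 2825t ≡ 13 (mod 53), and since 16⁻¹ ≡ 10 (mod 53), t ≡ 24. Hence x ≡ 499 + 2825·24 = 68299 (mod 149725).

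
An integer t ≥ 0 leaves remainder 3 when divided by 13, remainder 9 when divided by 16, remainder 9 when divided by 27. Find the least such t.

From t ≡ 3 (mod 13) write t = 3 + 13s. Substituting into t ≡ 9 (mod 16) gives 13s ≡ 6 (mod 16), and since 13⁻¹ ≡ 5 (mod 16), s ≡ 14. Hence t ≡ 3 + 13·14 = 185 (mod 208).
From t ≡ 185 (mod 208) write t = 185 + 208s. Substituting into t ≡ 9 (mod 27) gives 208s ≡ 13 (mod 27), and since 19⁻¹ ≡ 10 (mod 27), s ≡ 22. Hence t ≡ 185 + 208·22 = 4761 (mod 5616).

4761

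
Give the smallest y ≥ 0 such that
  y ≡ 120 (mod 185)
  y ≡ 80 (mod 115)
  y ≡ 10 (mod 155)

gcd(185, 115) = 5 and 5 | (80 − 120), so the pair is consistent; merging gives y ≡ 1230 (mod 4255), where 4255 = lcm(185, 115).
gcd(4255, 155) = 5 and 5 | (10 − 1230), so the pair is consistent; merging gives y ≡ 77820 (mod 131905), where 131905 = lcm(4255, 155).
The solution is unique modulo lcm(185, 115, 155) = 131905.

77820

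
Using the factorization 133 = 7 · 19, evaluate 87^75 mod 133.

20

Mod 7: 87 ≡ 3; by Fermat, exponent reduces to 75 mod 6 = 3; 3^3 ≡ 6 (mod 7).
Mod 19: 87 ≡ 11; by Fermat, exponent reduces to 75 mod 18 = 3; 11^3 ≡ 1 (mod 19).
Combine by CRT: x ≡ 6 (mod 7), x ≡ 1 (mod 19) ⇒ x ≡ 20 (mod 133).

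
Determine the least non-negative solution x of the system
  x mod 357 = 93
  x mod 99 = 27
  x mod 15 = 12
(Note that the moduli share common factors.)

gcd(357, 99) = 3 and 3 | (27 − 93), so the pair is consistent; merging gives x ≡ 7947 (mod 11781), where 11781 = lcm(357, 99).
gcd(11781, 15) = 3 and 3 | (12 − 7947), so the pair is consistent; merging gives x ≡ 7947 (mod 58905), where 58905 = lcm(11781, 15).
The solution is unique modulo lcm(357, 99, 15) = 58905.

7947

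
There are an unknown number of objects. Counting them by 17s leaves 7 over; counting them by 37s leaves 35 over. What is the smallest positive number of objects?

From N ≡ 7 (mod 17) write N = 7 + 17t. Substituting into N ≡ 35 (mod 37) gives 17t ≡ 28 (mod 37), and since 17⁻¹ ≡ 24 (mod 37), t ≡ 6. Hence N ≡ 7 + 17·6 = 109 (mod 629).

109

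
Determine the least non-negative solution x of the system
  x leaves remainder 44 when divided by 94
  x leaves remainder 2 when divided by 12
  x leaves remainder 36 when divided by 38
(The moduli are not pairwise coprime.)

Combine the congruences pairwise.
gcd(94, 12) = 2 and 2 | (2 − 44), so the pair is consistent; merging gives x ≡ 326 (mod 564), where 564 = lcm(94, 12).
gcd(564, 38) = 2 and 2 | (36 − 326), so the pair is consistent; merging gives x ≡ 2582 (mod 10716), where 10716 = lcm(564, 38).
The solution is unique modulo lcm(94, 12, 38) = 10716.

2582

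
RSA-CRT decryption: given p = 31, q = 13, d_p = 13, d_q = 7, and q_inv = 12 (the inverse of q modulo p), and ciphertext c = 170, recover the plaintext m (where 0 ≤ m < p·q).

m₁ = c^(d_p) mod p: c ≡ 15 (mod 31), and 15^13 mod 31 = 27.
m₂ = c^(d_q) mod q: c ≡ 1 (mod 13), and 1^7 mod 13 = 1.
h = q_inv·(m₁ − m₂) mod p = 12·(27 − 1) mod 31 = 2.
m = m₂ + h·q = 1 + 2·13 = 27.

27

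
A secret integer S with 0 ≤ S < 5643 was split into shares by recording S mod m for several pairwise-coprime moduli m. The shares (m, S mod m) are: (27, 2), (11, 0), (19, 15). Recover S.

From S ≡ 2 (mod 27) write S = 2 + 27t. Substituting into S ≡ 0 (mod 11) gives 27t ≡ 9 (mod 11), and since 5⁻¹ ≡ 9 (mod 11), t ≡ 4. Hence S ≡ 2 + 27·4 = 110 (mod 297).
From S ≡ 110 (mod 297) write S = 110 + 297t. Substituting into S ≡ 15 (mod 19) gives 297t ≡ 0 (mod 19), and since 12⁻¹ ≡ 8 (mod 19), t ≡ 0. Hence S ≡ 110 + 297·0 = 110 (mod 5643).

110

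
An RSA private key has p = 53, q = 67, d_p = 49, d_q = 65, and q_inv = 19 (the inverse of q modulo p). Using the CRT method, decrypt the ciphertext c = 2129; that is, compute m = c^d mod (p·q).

m₁ = c^(d_p) mod p: c ≡ 9 (mod 53), and 9^49 mod 53 = 4.
m₂ = c^(d_q) mod q: c ≡ 52 (mod 67), and 52^65 mod 67 = 58.
h = q_inv·(m₁ − m₂) mod p = 19·(4 − 58) mod 53 = 34.
m = m₂ + h·q = 58 + 34·67 = 2336.

2336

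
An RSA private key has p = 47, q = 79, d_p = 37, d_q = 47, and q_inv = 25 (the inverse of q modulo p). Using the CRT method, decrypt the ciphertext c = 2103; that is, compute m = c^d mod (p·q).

m₁ = c^(d_p) mod p: c ≡ 35 (mod 47), and 35^37 mod 47 = 22.
m₂ = c^(d_q) mod q: c ≡ 49 (mod 79), and 49^47 mod 79 = 11.
h = q_inv·(m₁ − m₂) mod p = 25·(22 − 11) mod 47 = 40.
m = m₂ + h·q = 11 + 40·79 = 3171.

3171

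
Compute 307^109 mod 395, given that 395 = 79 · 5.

Mod 79: 307 ≡ 70; by Fermat, exponent reduces to 109 mod 78 = 31; 70^31 ≡ 74 (mod 79).
Mod 5: 307 ≡ 2; by Fermat, exponent reduces to 109 mod 4 = 1; 2^1 ≡ 2 (mod 5).
Combine by CRT: x ≡ 74 (mod 79), x ≡ 2 (mod 5) ⇒ x ≡ 232 (mod 395).

232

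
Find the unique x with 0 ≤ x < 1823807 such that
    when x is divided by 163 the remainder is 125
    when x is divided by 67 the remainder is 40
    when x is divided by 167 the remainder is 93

The moduli are pairwise coprime; N = 163·67·167 = 1823807.
N/163 = 11189; 11189 ≡ 105 (mod 163); 105·59 ≡ 1, so inverse 59.
N/67 = 27221; 27221 ≡ 19 (mod 67); 19·60 ≡ 1, so inverse 60.
N/167 = 10921; 10921 ≡ 66 (mod 167); 66·124 ≡ 1, so inverse 124.
x ≡ 125·11189·59 + 40·27221·60 + 93·10921·124 = 273790247.
273790247 mod 1823807 = 219197.

219197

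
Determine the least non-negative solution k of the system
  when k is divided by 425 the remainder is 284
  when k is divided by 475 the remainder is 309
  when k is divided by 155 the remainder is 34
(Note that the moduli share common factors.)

Combine the congruences pairwise.
gcd(425, 475) = 25 and 25 | (309 − 284), so the pair is consistent; merging gives k ≡ 4109 (mod 8075), where 8075 = lcm(425, 475).
gcd(8075, 155) = 5 and 5 | (34 − 4109), so the pair is consistent; merging gives k ≡ 230209 (mod 250325), where 250325 = lcm(8075, 155).
The solution is unique modulo lcm(425, 475, 155) = 250325.

230209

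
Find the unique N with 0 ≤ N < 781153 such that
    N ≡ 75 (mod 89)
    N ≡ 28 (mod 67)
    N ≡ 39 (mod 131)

459849

From N ≡ 75 (mod 89) write N = 75 + 89t. Substituting into N ≡ 28 (mod 67) gives 89t ≡ 20 (mod 67), and since 22⁻¹ ≡ 64 (mod 67), t ≡ 7. Hence N ≡ 75 + 89·7 = 698 (mod 5963).
From N ≡ 698 (mod 5963) write N = 698 + 5963t. Substituting into N ≡ 39 (mod 131) gives 5963t ≡ 127 (mod 131), and since 68⁻¹ ≡ 79 (mod 131), t ≡ 77. Hence N ≡ 698 + 5963·77 = 459849 (mod 781153).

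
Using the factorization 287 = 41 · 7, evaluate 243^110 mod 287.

Mod 41: 243 ≡ 38; by Fermat, exponent reduces to 110 mod 40 = 30; 38^30 ≡ 32 (mod 41).
Mod 7: 243 ≡ 5; by Fermat, exponent reduces to 110 mod 6 = 2; 5^2 ≡ 4 (mod 7).
Combine by CRT: x ≡ 32 (mod 41), x ≡ 4 (mod 7) ⇒ x ≡ 32 (mod 287).

32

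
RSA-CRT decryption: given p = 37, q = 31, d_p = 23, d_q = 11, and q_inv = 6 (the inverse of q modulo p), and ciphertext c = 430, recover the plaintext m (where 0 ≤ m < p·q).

m₁ = c^(d_p) mod p: c ≡ 23 (mod 37), and 23^23 mod 37 = 29.
m₂ = c^(d_q) mod q: c ≡ 27 (mod 31), and 27^11 mod 31 = 27.
h = q_inv·(m₁ − m₂) mod p = 6·(29 − 27) mod 37 = 12.
m = m₂ + h·q = 27 + 12·31 = 399.

399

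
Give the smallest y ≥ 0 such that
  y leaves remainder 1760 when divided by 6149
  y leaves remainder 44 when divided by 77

gcd(6149, 77) = 11 and 11 | (44 − 1760), so the pair is consistent; merging gives y ≡ 14058 (mod 43043), where 43043 = lcm(6149, 77).
The solution is unique modulo lcm(6149, 77) = 43043.

14058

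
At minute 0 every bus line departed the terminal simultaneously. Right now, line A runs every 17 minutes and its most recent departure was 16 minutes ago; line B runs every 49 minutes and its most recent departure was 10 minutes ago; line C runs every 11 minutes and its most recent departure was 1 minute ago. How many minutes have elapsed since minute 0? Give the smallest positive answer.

7360

From t ≡ 16 (mod 17) write t = 16 + 17s. Substituting into t ≡ 10 (mod 49) gives 17s ≡ 43 (mod 49), and since 17⁻¹ ≡ 26 (mod 49), s ≡ 40. Hence t ≡ 16 + 17·40 = 696 (mod 833).
From t ≡ 696 (mod 833) write t = 696 + 833s. Substituting into t ≡ 1 (mod 11) gives 833s ≡ 9 (mod 11), and since 8⁻¹ ≡ 7 (mod 11), s ≡ 8. Hence t ≡ 696 + 833·8 = 7360 (mod 9163).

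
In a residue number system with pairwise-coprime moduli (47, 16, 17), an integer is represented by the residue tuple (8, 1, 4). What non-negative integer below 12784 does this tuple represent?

4849

Combine the congruences pairwise.
From x ≡ 8 (mod 47) write x = 8 + 47t. Substituting into x ≡ 1 (mod 16) gives 47t ≡ 9 (mod 16), and since 15⁻¹ ≡ 15 (mod 16), t ≡ 7. Hence x ≡ 8 + 47·7 = 337 (mod 752).
From x ≡ 337 (mod 752) write x = 337 + 752t. Substituting into x ≡ 4 (mod 17) gives 752t ≡ 7 (mod 17), and since 4⁻¹ ≡ 13 (mod 17), t ≡ 6. Hence x ≡ 337 + 752·6 = 4849 (mod 12784).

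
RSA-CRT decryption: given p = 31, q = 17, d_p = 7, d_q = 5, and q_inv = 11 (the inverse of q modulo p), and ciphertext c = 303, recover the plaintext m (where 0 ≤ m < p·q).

m₁ = c^(d_p) mod p: c ≡ 24 (mod 31), and 24^7 mod 31 = 3.
m₂ = c^(d_q) mod q: c ≡ 14 (mod 17), and 14^5 mod 17 = 12.
h = q_inv·(m₁ − m₂) mod p = 11·(3 − 12) mod 31 = 25.
m = m₂ + h·q = 12 + 25·17 = 437.

437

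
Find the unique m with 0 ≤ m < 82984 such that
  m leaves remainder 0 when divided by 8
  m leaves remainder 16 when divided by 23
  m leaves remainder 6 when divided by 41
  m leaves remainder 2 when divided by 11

79136

The moduli are pairwise coprime; N = 8·23·41·11 = 82984.
N/8 = 10373; 10373 ≡ 5 (mod 8); 5·5 ≡ 1, so inverse 5.
N/23 = 3608; 3608 ≡ 20 (mod 23); 20·15 ≡ 1, so inverse 15.
N/41 = 2024; 2024 ≡ 15 (mod 41); 15·11 ≡ 1, so inverse 11.
N/11 = 7544; 7544 ≡ 9 (mod 11); 9·5 ≡ 1, so inverse 5.
m ≡ 0·10373·5 + 16·3608·15 + 6·2024·11 + 2·7544·5 = 1074944.
1074944 mod 82984 = 79136.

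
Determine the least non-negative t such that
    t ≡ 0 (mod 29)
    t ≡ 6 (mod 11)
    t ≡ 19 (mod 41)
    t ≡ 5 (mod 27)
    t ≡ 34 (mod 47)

The moduli are pairwise coprime; N = 29·11·41·27·47 = 16597251.
N/29 = 572319; 572319 ≡ 4 (mod 29); 4·22 ≡ 1, so inverse 22.
N/11 = 1508841; 1508841 ≡ 4 (mod 11); 4·3 ≡ 1, so inverse 3.
N/41 = 404811; 404811 ≡ 18 (mod 41); 18·16 ≡ 1, so inverse 16.
N/27 = 614713; 614713 ≡ 4 (mod 27); 4·7 ≡ 1, so inverse 7.
N/47 = 353133; 353133 ≡ 22 (mod 47); 22·15 ≡ 1, so inverse 15.
t ≡ 0·572319·22 + 6·1508841·3 + 19·404811·16 + 5·614713·7 + 34·353133·15 = 351834467.
351834467 mod 16597251 = 3292196.

3292196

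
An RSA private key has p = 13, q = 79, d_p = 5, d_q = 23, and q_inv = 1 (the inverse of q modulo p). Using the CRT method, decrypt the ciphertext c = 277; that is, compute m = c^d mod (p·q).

m₁ = c^(d_p) mod p: c ≡ 4 (mod 13), and 4^5 mod 13 = 10.
m₂ = c^(d_q) mod q: c ≡ 40 (mod 79), and 40^23 mod 79 = 45.
h = q_inv·(m₁ − m₂) mod p = 1·(10 − 45) mod 13 = 4.
m = m₂ + h·q = 45 + 4·79 = 361.

361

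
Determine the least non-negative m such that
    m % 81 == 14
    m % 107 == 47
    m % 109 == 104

The moduli are pairwise coprime; N = 81·107·109 = 944703.
N/81 = 11663; 11663 ≡ 80 (mod 81); 80·80 ≡ 1, so inverse 80.
N/107 = 8829; 8829 ≡ 55 (mod 107); 55·72 ≡ 1, so inverse 72.
N/109 = 8667; 8667 ≡ 56 (mod 109); 56·37 ≡ 1, so inverse 37.
m ≡ 14·11663·80 + 47·8829·72 + 104·8667·37 = 76290512.
76290512 mod 944703 = 714272.

714272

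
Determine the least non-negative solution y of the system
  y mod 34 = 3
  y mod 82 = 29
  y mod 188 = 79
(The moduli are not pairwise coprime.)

33731

gcd(34, 82) = 2 and 2 | (29 − 3), so the pair is consistent; merging gives y ≡ 275 (mod 1394), where 1394 = lcm(34, 82).
gcd(1394, 188) = 2 and 2 | (79 − 275), so the pair is consistent; merging gives y ≡ 33731 (mod 131036), where 131036 = lcm(1394, 188).
The solution is unique modulo lcm(34, 82, 188) = 131036.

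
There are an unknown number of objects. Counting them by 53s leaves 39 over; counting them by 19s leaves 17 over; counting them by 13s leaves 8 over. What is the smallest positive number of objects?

1841

From N ≡ 39 (mod 53) write N = 39 + 53t. Substituting into N ≡ 17 (mod 19) gives 53t ≡ 16 (mod 19), and since 15⁻¹ ≡ 14 (mod 19), t ≡ 15. Hence N ≡ 39 + 53·15 = 834 (mod 1007).
From N ≡ 834 (mod 1007) write N = 834 + 1007t. Substituting into N ≡ 8 (mod 13) gives 1007t ≡ 6 (mod 13), and since 6⁻¹ ≡ 11 (mod 13), t ≡ 1. Hence N ≡ 834 + 1007·1 = 1841 (mod 13091).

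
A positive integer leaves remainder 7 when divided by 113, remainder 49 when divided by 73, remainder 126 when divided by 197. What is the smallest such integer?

669532

The moduli are pairwise coprime; N = 113·73·197 = 1625053.
N/113 = 14381; 14381 ≡ 30 (mod 113); 30·49 ≡ 1, so inverse 49.
N/73 = 22261; 22261 ≡ 69 (mod 73); 69·18 ≡ 1, so inverse 18.
N/197 = 8249; 8249 ≡ 172 (mod 197); 172·63 ≡ 1, so inverse 63.
x ≡ 7·14381·49 + 49·22261·18 + 126·8249·63 = 90047447.
90047447 mod 1625053 = 669532.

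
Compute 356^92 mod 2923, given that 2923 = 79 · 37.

Mod 79: 356 ≡ 40; by Fermat, exponent reduces to 92 mod 78 = 14; 40^14 ≡ 51 (mod 79).
Mod 37: 356 ≡ 23; by Fermat, exponent reduces to 92 mod 36 = 20; 23^20 ≡ 26 (mod 37).
Combine by CRT: x ≡ 51 (mod 79), x ≡ 26 (mod 37) ⇒ x ≡ 2579 (mod 2923).

2579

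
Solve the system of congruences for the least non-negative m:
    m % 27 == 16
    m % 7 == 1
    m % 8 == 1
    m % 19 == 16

The moduli are pairwise coprime; N = 27·7·8·19 = 28728.
N/27 = 1064; 1064 ≡ 11 (mod 27); 11·5 ≡ 1, so inverse 5.
N/7 = 4104; 4104 ≡ 2 (mod 7); 2·4 ≡ 1, so inverse 4.
N/8 = 3591; 3591 ≡ 7 (mod 8); 7·7 ≡ 1, so inverse 7.
N/19 = 1512; 1512 ≡ 11 (mod 19); 11·7 ≡ 1, so inverse 7.
m ≡ 16·1064·5 + 1·4104·4 + 1·3591·7 + 16·1512·7 = 296017.
296017 mod 28728 = 8737.

8737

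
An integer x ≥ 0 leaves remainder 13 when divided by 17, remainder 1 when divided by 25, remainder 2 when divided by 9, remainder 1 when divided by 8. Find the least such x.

From x ≡ 13 (mod 17) write x = 13 + 17t. Substituting into x ≡ 1 (mod 25) gives 17t ≡ 13 (mod 25), and since 17⁻¹ ≡ 3 (mod 25), t ≡ 14. Hence x ≡ 13 + 17·14 = 251 (mod 425).
From x ≡ 251 (mod 425) write x = 251 + 425t. Substituting into x ≡ 2 (mod 9) gives 425t ≡ 3 (mod 9), and since 2⁻¹ ≡ 5 (mod 9), t ≡ 6. Hence x ≡ 251 + 425·6 = 2801 (mod 3825).
From x ≡ 2801 (mod 3825) write x = 2801 + 3825t. Substituting into x ≡ 1 (mod 8) gives 3825t ≡ 0 (mod 8), and since 1⁻¹ ≡ 1 (mod 8), t ≡ 0. Hence x ≡ 2801 + 3825·0 = 2801 (mod 30600).

2801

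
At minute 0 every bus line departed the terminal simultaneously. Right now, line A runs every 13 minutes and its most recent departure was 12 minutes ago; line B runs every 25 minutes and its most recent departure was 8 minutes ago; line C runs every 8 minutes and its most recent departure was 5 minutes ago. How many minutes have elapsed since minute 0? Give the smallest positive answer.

1533

The moduli are pairwise coprime; N = 13·25·8 = 2600.
N/13 = 200; 200 ≡ 5 (mod 13); 5·8 ≡ 1, so inverse 8.
N/25 = 104; 104 ≡ 4 (mod 25); 4·19 ≡ 1, so inverse 19.
N/8 = 325; 325 ≡ 5 (mod 8); 5·5 ≡ 1, so inverse 5.
t ≡ 12·200·8 + 8·104·19 + 5·325·5 = 43133.
43133 mod 2600 = 1533.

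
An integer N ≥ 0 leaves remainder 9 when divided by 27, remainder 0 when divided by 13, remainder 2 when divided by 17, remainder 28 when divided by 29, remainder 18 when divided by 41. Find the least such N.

4614363

From N ≡ 9 (mod 27) write N = 9 + 27t. Substituting into N ≡ 0 (mod 13) gives 27t ≡ 4 (mod 13), and since 1⁻¹ ≡ 1 (mod 13), t ≡ 4. Hence N ≡ 9 + 27·4 = 117 (mod 351).
From N ≡ 117 (mod 351) write N = 117 + 351t. Substituting into N ≡ 2 (mod 17) gives 351t ≡ 4 (mod 17), and since 11⁻¹ ≡ 14 (mod 17), t ≡ 5. Hence N ≡ 117 + 351·5 = 1872 (mod 5967).
From N ≡ 1872 (mod 5967) write N = 1872 + 5967t. Substituting into N ≡ 28 (mod 29) gives 5967t ≡ 12 (mod 29), and since 22⁻¹ ≡ 4 (mod 29), t ≡ 19. Hence N ≡ 1872 + 5967·19 = 115245 (mod 173043).
From N ≡ 115245 (mod 173043) write N = 115245 + 173043t. Substituting into N ≡ 18 (mod 41) gives 173043t ≡ 24 (mod 41), and since 23⁻¹ ≡ 25 (mod 41), t ≡ 26. Hence N ≡ 115245 + 173043·26 = 4614363 (mod 7094763).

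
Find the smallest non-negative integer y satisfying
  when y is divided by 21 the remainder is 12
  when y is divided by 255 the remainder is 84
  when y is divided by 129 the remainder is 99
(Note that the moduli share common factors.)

20739

gcd(21, 255) = 3 and 3 | (84 − 12), so the pair is consistent; merging gives y ≡ 1104 (mod 1785), where 1785 = lcm(21, 255).
gcd(1785, 129) = 3 and 3 | (99 − 1104), so the pair is consistent; merging gives y ≡ 20739 (mod 76755), where 76755 = lcm(1785, 129).
The solution is unique modulo lcm(21, 255, 129) = 76755.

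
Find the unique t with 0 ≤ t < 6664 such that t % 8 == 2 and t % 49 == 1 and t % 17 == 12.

From t ≡ 2 (mod 8) write t = 2 + 8s. Substituting into t ≡ 1 (mod 49) gives 8s ≡ 48 (mod 49), and since 8⁻¹ ≡ 43 (mod 49), s ≡ 6. Hence t ≡ 2 + 8·6 = 50 (mod 392).
From t ≡ 50 (mod 392) write t = 50 + 392s. Substituting into t ≡ 12 (mod 17) gives 392s ≡ 13 (mod 17), and since 1⁻¹ ≡ 1 (mod 17), s ≡ 13. Hence t ≡ 50 + 392·13 = 5146 (mod 6664).

5146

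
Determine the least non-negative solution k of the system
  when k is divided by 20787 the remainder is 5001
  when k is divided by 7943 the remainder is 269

254445

gcd(20787, 7943) = 169 and 169 | (269 − 5001), so the pair is consistent; merging gives k ≡ 254445 (mod 976989), where 976989 = lcm(20787, 7943).
The solution is unique modulo lcm(20787, 7943) = 976989.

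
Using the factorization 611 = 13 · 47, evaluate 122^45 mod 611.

512

Mod 13: 122 ≡ 5; by Fermat, exponent reduces to 45 mod 12 = 9; 5^9 ≡ 5 (mod 13).
Mod 47: 122 ≡ 28; 28^45 ≡ 42 (mod 47).
Combine by CRT: x ≡ 5 (mod 13), x ≡ 42 (mod 47) ⇒ x ≡ 512 (mod 611).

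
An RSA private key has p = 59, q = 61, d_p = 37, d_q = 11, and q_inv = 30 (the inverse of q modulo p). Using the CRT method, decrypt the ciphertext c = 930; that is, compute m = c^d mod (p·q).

m₁ = c^(d_p) mod p: c ≡ 45 (mod 59), and 45^37 mod 59 = 49.
m₂ = c^(d_q) mod q: c ≡ 15 (mod 61), and 15^11 mod 61 = 12.
h = q_inv·(m₁ − m₂) mod p = 30·(49 − 12) mod 59 = 48.
m = m₂ + h·q = 12 + 48·61 = 2940.

2940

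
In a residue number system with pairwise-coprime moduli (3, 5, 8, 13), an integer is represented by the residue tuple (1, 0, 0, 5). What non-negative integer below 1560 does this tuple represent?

Combine the congruences pairwise.
From x ≡ 1 (mod 3) write x = 1 + 3t. Substituting into x ≡ 0 (mod 5) gives 3t ≡ 4 (mod 5), and since 3⁻¹ ≡ 2 (mod 5), t ≡ 3. Hence x ≡ 1 + 3·3 = 10 (mod 15).
From x ≡ 10 (mod 15) write x = 10 + 15t. Substituting into x ≡ 0 (mod 8) gives 15t ≡ 6 (mod 8), and since 7⁻¹ ≡ 7 (mod 8), t ≡ 2. Hence x ≡ 10 + 15·2 = 40 (mod 120).
From x ≡ 40 (mod 120) write x = 40 + 120t. Substituting into x ≡ 5 (mod 13) gives 120t ≡ 4 (mod 13), and since 3⁻¹ ≡ 9 (mod 13), t ≡ 10. Hence x ≡ 40 + 120·10 = 1240 (mod 1560).

1240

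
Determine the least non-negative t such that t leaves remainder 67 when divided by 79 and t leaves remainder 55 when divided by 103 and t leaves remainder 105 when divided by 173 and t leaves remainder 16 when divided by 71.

17946260

From t ≡ 67 (mod 79) write t = 67 + 79s. Substituting into t ≡ 55 (mod 103) gives 79s ≡ 91 (mod 103), and since 79⁻¹ ≡ 30 (mod 103), s ≡ 52. Hence t ≡ 67 + 79·52 = 4175 (mod 8137).
From t ≡ 4175 (mod 8137) write t = 4175 + 8137s. Substituting into t ≡ 105 (mod 173) gives 8137s ≡ 82 (mod 173), and since 6⁻¹ ≡ 29 (mod 173), s ≡ 129. Hence t ≡ 4175 + 8137·129 = 1053848 (mod 1407701).
From t ≡ 1053848 (mod 1407701) write t = 1053848 + 1407701s. Substituting into t ≡ 16 (mod 71) gives 1407701s ≡ 21 (mod 71), and since 55⁻¹ ≡ 31 (mod 71), s ≡ 12. Hence t ≡ 1053848 + 1407701·12 = 17946260 (mod 99946771).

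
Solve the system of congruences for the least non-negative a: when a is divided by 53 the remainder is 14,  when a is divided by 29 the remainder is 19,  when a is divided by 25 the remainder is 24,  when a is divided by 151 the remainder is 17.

3802499

The moduli are pairwise coprime; N = 53·29·25·151 = 5802175.
N/53 = 109475; 109475 ≡ 30 (mod 53); 30·23 ≡ 1, so inverse 23.
N/29 = 200075; 200075 ≡ 4 (mod 29); 4·22 ≡ 1, so inverse 22.
N/25 = 232087; 232087 ≡ 12 (mod 25); 12·23 ≡ 1, so inverse 23.
N/151 = 38425; 38425 ≡ 71 (mod 151); 71·134 ≡ 1, so inverse 134.
a ≡ 14·109475·23 + 19·200075·22 + 24·232087·23 + 17·38425·134 = 334526474.
334526474 mod 5802175 = 3802499.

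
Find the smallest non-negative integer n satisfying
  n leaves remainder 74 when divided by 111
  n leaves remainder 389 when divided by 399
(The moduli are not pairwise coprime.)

3182

gcd(111, 399) = 3 and 3 | (389 − 74), so the pair is consistent; merging gives n ≡ 3182 (mod 14763), where 14763 = lcm(111, 399).
The solution is unique modulo lcm(111, 399) = 14763.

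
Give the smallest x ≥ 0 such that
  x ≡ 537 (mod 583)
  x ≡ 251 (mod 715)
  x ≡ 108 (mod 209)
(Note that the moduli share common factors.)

gcd(583, 715) = 11 and 11 | (251 − 537), so the pair is consistent; merging gives x ≡ 8116 (mod 37895), where 37895 = lcm(583, 715).
gcd(37895, 209) = 11 and 11 | (108 − 8116), so the pair is consistent; merging gives x ≡ 690226 (mod 720005), where 720005 = lcm(37895, 209).
The solution is unique modulo lcm(583, 715, 209) = 720005.

690226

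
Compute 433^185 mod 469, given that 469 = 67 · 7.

Mod 67: 433 ≡ 31; by Fermat, exponent reduces to 185 mod 66 = 53; 31^53 ≡ 57 (mod 67).
Mod 7: 433 ≡ 6; by Fermat, exponent reduces to 185 mod 6 = 5; 6^5 ≡ 6 (mod 7).
Combine by CRT: x ≡ 57 (mod 67), x ≡ 6 (mod 7) ⇒ x ≡ 258 (mod 469).

258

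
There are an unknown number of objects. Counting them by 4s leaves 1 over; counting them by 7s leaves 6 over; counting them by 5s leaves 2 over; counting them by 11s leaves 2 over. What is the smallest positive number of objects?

Combine the congruences pairwise.
From N ≡ 1 (mod 4) write N = 1 + 4t. Substituting into N ≡ 6 (mod 7) gives 4t ≡ 5 (mod 7), and since 4⁻¹ ≡ 2 (mod 7), t ≡ 3. Hence N ≡ 1 + 4·3 = 13 (mod 28).
From N ≡ 13 (mod 28) write N = 13 + 28t. Substituting into N ≡ 2 (mod 5) gives 28t ≡ 4 (mod 5), and since 3⁻¹ ≡ 2 (mod 5), t ≡ 3. Hence N ≡ 13 + 28·3 = 97 (mod 140).
From N ≡ 97 (mod 140) write N = 97 + 140t. Substituting into N ≡ 2 (mod 11) gives 140t ≡ 4 (mod 11), and since 8⁻¹ ≡ 7 (mod 11), t ≡ 6. Hence N ≡ 97 + 140·6 = 937 (mod 1540).

937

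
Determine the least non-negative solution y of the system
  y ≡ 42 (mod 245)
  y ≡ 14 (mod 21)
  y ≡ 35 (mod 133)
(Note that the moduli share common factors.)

3227

gcd(245, 21) = 7 and 7 | (14 − 42), so the pair is consistent; merging gives y ≡ 287 (mod 735), where 735 = lcm(245, 21).
gcd(735, 133) = 7 and 7 | (35 − 287), so the pair is consistent; merging gives y ≡ 3227 (mod 13965), where 13965 = lcm(735, 133).
The solution is unique modulo lcm(245, 21, 133) = 13965.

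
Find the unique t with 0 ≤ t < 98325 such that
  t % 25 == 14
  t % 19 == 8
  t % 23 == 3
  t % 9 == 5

34664

From t ≡ 14 (mod 25) write t = 14 + 25s. Substituting into t ≡ 8 (mod 19) gives 25s ≡ 13 (mod 19), and since 6⁻¹ ≡ 16 (mod 19), s ≡ 18. Hence t ≡ 14 + 25·18 = 464 (mod 475).
From t ≡ 464 (mod 475) write t = 464 + 475s. Substituting into t ≡ 3 (mod 23) gives 475s ≡ 22 (mod 23), and since 15⁻¹ ≡ 20 (mod 23), s ≡ 3. Hence t ≡ 464 + 475·3 = 1889 (mod 10925).
From t ≡ 1889 (mod 10925) write t = 1889 + 10925s. Substituting into t ≡ 5 (mod 9) gives 10925s ≡ 6 (mod 9), and since 8⁻¹ ≡ 8 (mod 9), s ≡ 3. Hence t ≡ 1889 + 10925·3 = 34664 (mod 98325).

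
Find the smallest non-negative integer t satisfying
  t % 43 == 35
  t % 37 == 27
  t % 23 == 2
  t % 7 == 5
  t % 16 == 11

Combine the congruences pairwise.
From t ≡ 35 (mod 43) write t = 35 + 43s. Substituting into t ≡ 27 (mod 37) gives 43s ≡ 29 (mod 37), and since 6⁻¹ ≡ 31 (mod 37), s ≡ 11. Hence t ≡ 35 + 43·11 = 508 (mod 1591).
From t ≡ 508 (mod 1591) write t = 508 + 1591s. Substituting into t ≡ 2 (mod 23) gives 1591s ≡ 0 (mod 23), and since 4⁻¹ ≡ 6 (mod 23), s ≡ 0. Hence t ≡ 508 + 1591·0 = 508 (mod 36593).
From t ≡ 508 (mod 36593) write t = 508 + 36593s. Substituting into t ≡ 5 (mod 7) gives 36593s ≡ 1 (mod 7), and since 4⁻¹ ≡ 2 (mod 7), s ≡ 2. Hence t ≡ 508 + 36593·2 = 73694 (mod 256151).
From t ≡ 73694 (mod 256151) write t = 73694 + 256151s. Substituting into t ≡ 11 (mod 16) gives 256151s ≡ 13 (mod 16), and since 7⁻¹ ≡ 7 (mod 16), s ≡ 11. Hence t ≡ 73694 + 256151·11 = 2891355 (mod 4098416).

2891355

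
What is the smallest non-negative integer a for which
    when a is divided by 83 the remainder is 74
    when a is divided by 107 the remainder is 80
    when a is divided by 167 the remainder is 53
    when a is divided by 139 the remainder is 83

Combine the congruences pairwise.
From a ≡ 74 (mod 83) write a = 74 + 83t. Substituting into a ≡ 80 (mod 107) gives 83t ≡ 6 (mod 107), and since 83⁻¹ ≡ 49 (mod 107), t ≡ 80. Hence a ≡ 74 + 83·80 = 6714 (mod 8881).
From a ≡ 6714 (mod 8881) write a = 6714 + 8881t. Substituting into a ≡ 53 (mod 167) gives 8881t ≡ 19 (mod 167), and since 30⁻¹ ≡ 39 (mod 167), t ≡ 73. Hence a ≡ 6714 + 8881·73 = 655027 (mod 1483127).
From a ≡ 655027 (mod 1483127) write a = 655027 + 1483127t. Substituting into a ≡ 83 (mod 139) gives 1483127t ≡ 24 (mod 139), and since 136⁻¹ ≡ 46 (mod 139), t ≡ 131. Hence a ≡ 655027 + 1483127·131 = 194944664 (mod 206154653).

194944664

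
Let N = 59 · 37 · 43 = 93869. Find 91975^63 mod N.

73703

Mod 59: 91975 ≡ 53; by Fermat, exponent reduces to 63 mod 58 = 5; 53^5 ≡ 12 (mod 59).
Mod 37: 91975 ≡ 30; by Fermat, exponent reduces to 63 mod 36 = 27; 30^27 ≡ 36 (mod 37).
Mod 43: 91975 ≡ 41; by Fermat, exponent reduces to 63 mod 42 = 21; 41^21 ≡ 1 (mod 43).
Combine by CRT: x ≡ 12 (mod 59), x ≡ 36 (mod 37), x ≡ 1 (mod 43) ⇒ x ≡ 73703 (mod 93869).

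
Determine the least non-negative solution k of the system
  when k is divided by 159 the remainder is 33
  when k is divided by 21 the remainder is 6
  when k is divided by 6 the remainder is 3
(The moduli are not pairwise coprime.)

gcd(159, 21) = 3 and 3 | (6 − 33), so the pair is consistent; merging gives k ≡ 510 (mod 1113), where 1113 = lcm(159, 21).
gcd(1113, 6) = 3 and 3 | (3 − 510), so the pair is consistent; merging gives k ≡ 1623 (mod 2226), where 2226 = lcm(1113, 6).
The solution is unique modulo lcm(159, 21, 6) = 2226.

1623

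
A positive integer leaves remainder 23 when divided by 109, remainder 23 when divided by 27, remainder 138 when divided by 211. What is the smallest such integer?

Combine the congruences pairwise.
From n ≡ 23 (mod 109) write n = 23 + 109t. Substituting into n ≡ 23 (mod 27) gives 109t ≡ 0 (mod 27), and since 1⁻¹ ≡ 1 (mod 27), t ≡ 0. Hence n ≡ 23 + 109·0 = 23 (mod 2943).
From n ≡ 23 (mod 2943) write n = 23 + 2943t. Substituting into n ≡ 138 (mod 211) gives 2943t ≡ 115 (mod 211), and since 200⁻¹ ≡ 115 (mod 211), t ≡ 143. Hence n ≡ 23 + 2943·143 = 420872 (mod 620973).

420872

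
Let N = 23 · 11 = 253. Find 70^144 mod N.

Mod 23: 70 ≡ 1; by Fermat, exponent reduces to 144 mod 22 = 12; 1^12 ≡ 1 (mod 23).
Mod 11: 70 ≡ 4; by Fermat, exponent reduces to 144 mod 10 = 4; 4^4 ≡ 3 (mod 11).
Combine by CRT: x ≡ 1 (mod 23), x ≡ 3 (mod 11) ⇒ x ≡ 47 (mod 253).

47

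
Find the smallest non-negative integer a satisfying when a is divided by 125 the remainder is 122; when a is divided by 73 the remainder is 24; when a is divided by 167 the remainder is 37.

313997

The moduli are pairwise coprime; N = 125·73·167 = 1523875.
N/125 = 12191; 12191 ≡ 66 (mod 125); 66·36 ≡ 1, so inverse 36.
N/73 = 20875; 20875 ≡ 70 (mod 73); 70·24 ≡ 1, so inverse 24.
N/167 = 9125; 9125 ≡ 107 (mod 167); 107·64 ≡ 1, so inverse 64.
a ≡ 122·12191·36 + 24·20875·24 + 37·9125·64 = 87174872.
87174872 mod 1523875 = 313997.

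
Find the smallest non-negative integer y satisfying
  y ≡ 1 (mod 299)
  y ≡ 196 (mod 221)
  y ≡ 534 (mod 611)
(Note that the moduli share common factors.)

186278

gcd(299, 221) = 13 and 13 | (196 − 1), so the pair is consistent; merging gives y ≡ 3290 (mod 5083), where 5083 = lcm(299, 221).
gcd(5083, 611) = 13 and 13 | (534 − 3290), so the pair is consistent; merging gives y ≡ 186278 (mod 238901), where 238901 = lcm(5083, 611).
The solution is unique modulo lcm(299, 221, 611) = 238901.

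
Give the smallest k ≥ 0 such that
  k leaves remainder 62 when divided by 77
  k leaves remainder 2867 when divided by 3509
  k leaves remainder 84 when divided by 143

Combine the congruences pairwise.
gcd(77, 3509) = 11 and 11 | (2867 − 62), so the pair is consistent; merging gives k ≡ 6376 (mod 24563), where 24563 = lcm(77, 3509).
gcd(24563, 143) = 11 and 11 | (84 − 6376), so the pair is consistent; merging gives k ≡ 6376 (mod 319319), where 319319 = lcm(24563, 143).
The solution is unique modulo lcm(77, 3509, 143) = 319319.

6376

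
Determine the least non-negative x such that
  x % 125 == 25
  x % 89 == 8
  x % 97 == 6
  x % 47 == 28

From x ≡ 25 (mod 125) write x = 25 + 125t. Substituting into x ≡ 8 (mod 89) gives 125t ≡ 72 (mod 89), and since 36⁻¹ ≡ 47 (mod 89), t ≡ 2. Hence x ≡ 25 + 125·2 = 275 (mod 11125).
From x ≡ 275 (mod 11125) write x = 275 + 11125t. Substituting into x ≡ 6 (mod 97) gives 11125t ≡ 22 (mod 97), and since 67⁻¹ ≡ 42 (mod 97), t ≡ 51. Hence x ≡ 275 + 11125·51 = 567650 (mod 1079125).
From x ≡ 567650 (mod 1079125) write x = 567650 + 1079125t. Substituting into x ≡ 28 (mod 47) gives 1079125t ≡ 44 (mod 47), and since 5⁻¹ ≡ 19 (mod 47), t ≡ 37. Hence x ≡ 567650 + 1079125·37 = 40495275 (mod 50718875).

40495275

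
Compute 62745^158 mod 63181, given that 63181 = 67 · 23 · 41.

Mod 67: 62745 ≡ 33; by Fermat, exponent reduces to 158 mod 66 = 26; 33^26 ≡ 6 (mod 67).
Mod 23: 62745 ≡ 1; by Fermat, exponent reduces to 158 mod 22 = 4; 1^4 ≡ 1 (mod 23).
Mod 41: 62745 ≡ 15; by Fermat, exponent reduces to 158 mod 40 = 38; 15^38 ≡ 39 (mod 41).
Combine by CRT: x ≡ 6 (mod 67), x ≡ 1 (mod 23), x ≡ 39 (mod 41) ⇒ x ≡ 8649 (mod 63181).

8649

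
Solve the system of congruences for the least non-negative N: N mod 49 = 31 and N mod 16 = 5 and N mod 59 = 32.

11301

From N ≡ 31 (mod 49) write N = 31 + 49t. Substituting into N ≡ 5 (mod 16) gives 49t ≡ 6 (mod 16), and since 1⁻¹ ≡ 1 (mod 16), t ≡ 6. Hence N ≡ 31 + 49·6 = 325 (mod 784).
From N ≡ 325 (mod 784) write N = 325 + 784t. Substituting into N ≡ 32 (mod 59) gives 784t ≡ 2 (mod 59), and since 17⁻¹ ≡ 7 (mod 59), t ≡ 14. Hence N ≡ 325 + 784·14 = 11301 (mod 46256).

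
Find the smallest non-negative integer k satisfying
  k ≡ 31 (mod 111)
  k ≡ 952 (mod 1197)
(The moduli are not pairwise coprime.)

8134

Combine the congruences pairwise.
gcd(111, 1197) = 3 and 3 | (952 − 31), so the pair is consistent; merging gives k ≡ 8134 (mod 44289), where 44289 = lcm(111, 1197).
The solution is unique modulo lcm(111, 1197) = 44289.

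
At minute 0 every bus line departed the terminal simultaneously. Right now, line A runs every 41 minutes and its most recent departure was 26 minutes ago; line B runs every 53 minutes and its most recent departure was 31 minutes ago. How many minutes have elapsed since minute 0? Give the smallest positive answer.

From t ≡ 26 (mod 41) write t = 26 + 41s. Substituting into t ≡ 31 (mod 53) gives 41s ≡ 5 (mod 53), and since 41⁻¹ ≡ 22 (mod 53), s ≡ 4. Hence t ≡ 26 + 41·4 = 190 (mod 2173).

190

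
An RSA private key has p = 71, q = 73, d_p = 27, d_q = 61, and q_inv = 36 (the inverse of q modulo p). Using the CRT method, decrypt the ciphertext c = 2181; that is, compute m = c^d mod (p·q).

1743

m₁ = c^(d_p) mod p: c ≡ 51 (mod 71), and 51^27 mod 71 = 39.
m₂ = c^(d_q) mod q: c ≡ 64 (mod 73), and 64^61 mod 73 = 64.
h = q_inv·(m₁ − m₂) mod p = 36·(39 − 64) mod 71 = 23.
m = m₂ + h·q = 64 + 23·73 = 1743.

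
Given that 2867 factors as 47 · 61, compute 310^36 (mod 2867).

Mod 47: 310 ≡ 28; 28^36 ≡ 12 (mod 47).
Mod 61: 310 ≡ 5; 5^36 ≡ 9 (mod 61).
Combine by CRT: x ≡ 12 (mod 47), x ≡ 9 (mod 61) ⇒ x ≡ 1046 (mod 2867).

1046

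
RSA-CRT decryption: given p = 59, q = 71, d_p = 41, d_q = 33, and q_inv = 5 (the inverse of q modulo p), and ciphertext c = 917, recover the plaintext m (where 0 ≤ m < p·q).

3477

m₁ = c^(d_p) mod p: c ≡ 32 (mod 59), and 32^41 mod 59 = 55.
m₂ = c^(d_q) mod q: c ≡ 65 (mod 71), and 65^33 mod 71 = 69.
h = q_inv·(m₁ − m₂) mod p = 5·(55 − 69) mod 59 = 48.
m = m₂ + h·q = 69 + 48·71 = 3477.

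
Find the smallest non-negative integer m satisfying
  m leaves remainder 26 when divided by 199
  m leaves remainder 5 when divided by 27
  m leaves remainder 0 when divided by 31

11966

The moduli are pairwise coprime; N = 199·27·31 = 166563.
N/199 = 837; 837 ≡ 41 (mod 199); 41·34 ≡ 1, so inverse 34.
N/27 = 6169; 6169 ≡ 13 (mod 27); 13·25 ≡ 1, so inverse 25.
N/31 = 5373; 5373 ≡ 10 (mod 31); 10·28 ≡ 1, so inverse 28.
m ≡ 26·837·34 + 5·6169·25 + 0·5373·28 = 1511033.
1511033 mod 166563 = 11966.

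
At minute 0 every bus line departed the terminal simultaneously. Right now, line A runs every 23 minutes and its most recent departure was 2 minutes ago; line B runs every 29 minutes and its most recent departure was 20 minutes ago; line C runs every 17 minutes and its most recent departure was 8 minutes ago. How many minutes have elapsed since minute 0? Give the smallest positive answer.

The moduli are pairwise coprime; N = 23·29·17 = 11339.
N/23 = 493; 493 ≡ 10 (mod 23); 10·7 ≡ 1, so inverse 7.
N/29 = 391; 391 ≡ 14 (mod 29); 14·27 ≡ 1, so inverse 27.
N/17 = 667; 667 ≡ 4 (mod 17); 4·13 ≡ 1, so inverse 13.
t ≡ 2·493·7 + 20·391·27 + 8·667·13 = 287410.
287410 mod 11339 = 3935.

3935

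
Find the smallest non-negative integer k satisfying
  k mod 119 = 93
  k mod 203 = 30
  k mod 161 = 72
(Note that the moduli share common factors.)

Combine the congruences pairwise.
gcd(119, 203) = 7 and 7 | (30 − 93), so the pair is consistent; merging gives k ≡ 1045 (mod 3451), where 3451 = lcm(119, 203).
gcd(3451, 161) = 7 and 7 | (72 − 1045), so the pair is consistent; merging gives k ≡ 56261 (mod 79373), where 79373 = lcm(3451, 161).
The solution is unique modulo lcm(119, 203, 161) = 79373.

56261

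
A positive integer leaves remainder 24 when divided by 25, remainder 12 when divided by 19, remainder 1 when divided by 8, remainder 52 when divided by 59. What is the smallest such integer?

152449

The moduli are pairwise coprime; N = 25·19·8·59 = 224200.
N/25 = 8968; 8968 ≡ 18 (mod 25); 18·7 ≡ 1, so inverse 7.
N/19 = 11800; 11800 ≡ 1 (mod 19), inverse 1.
N/8 = 28025; 28025 ≡ 1 (mod 8), inverse 1.
N/59 = 3800; 3800 ≡ 24 (mod 59); 24·32 ≡ 1, so inverse 32.
a ≡ 24·8968·7 + 12·11800·1 + 1·28025·1 + 52·3800·32 = 7999449.
7999449 mod 224200 = 152449.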